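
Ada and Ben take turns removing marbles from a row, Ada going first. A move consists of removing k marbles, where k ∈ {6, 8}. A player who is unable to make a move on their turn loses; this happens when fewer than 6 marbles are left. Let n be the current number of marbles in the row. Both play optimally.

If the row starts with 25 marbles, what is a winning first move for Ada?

Remove 6, leaving 19.

Classify positions by backward induction: terminal positions (no move available) are L. From any other position, the mover wins iff some move reaches an L.
n=0: no move → L
n=1: no move → L
n=2: no move → L
n=3: no move → L
n=4: no move → L
n=5: no move → L
n=6: reaches L-position 0 → W
n=7: reaches L-position 1 → W
n=8: reaches L-position 2 → W
n=9: reaches L-position 3 → W
n=10: reaches L-position 4 → W
n=11: reaches L-position 5 → W
n=12: reaches L-position 4 → W
n=13: reaches L-position 5 → W
n=14: only reaches 8(W), 6(W), all W → L
n=15: only reaches 9(W), 7(W), all W → L
n=16: only reaches 10(W), 8(W), all W → L
n=17: only reaches 11(W), 9(W), all W → L
n=18: only reaches 12(W), 10(W), all W → L
n=19: only reaches 13(W), 11(W), all W → L
n=20: reaches L-position 14 → W
n=21: reaches L-position 15 → W
n=22: reaches L-position 16 → W
n=23: reaches L-position 17 → W
n=24: reaches L-position 18 → W
n=25: reaches L-position 19 → W
From 25, the L positions reachable in one move are: 19, 17. Any move reaching one of these is winning.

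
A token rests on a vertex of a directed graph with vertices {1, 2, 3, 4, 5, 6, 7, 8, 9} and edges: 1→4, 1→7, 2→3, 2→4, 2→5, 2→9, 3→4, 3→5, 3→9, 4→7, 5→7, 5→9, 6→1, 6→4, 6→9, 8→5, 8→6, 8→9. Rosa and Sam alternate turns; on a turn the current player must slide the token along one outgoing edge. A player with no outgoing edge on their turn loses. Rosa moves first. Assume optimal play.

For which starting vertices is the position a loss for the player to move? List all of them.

Positions with no move are L. A position that does have a move is losing for the player to move precisely when every available move leads to a winning position for the opponent. Fill in the labels:
Every edge goes from a vertex to one that appears earlier in the order 9, 7, 5, 4, 1, 6, 3, 8, 2, so processing vertices in that order labels each vertex after all of its successors.
9: no outgoing edge → L
7: no outgoing edge → L
5: can move to 7, which is L ⇒ W
4: can move to 7, which is L ⇒ W
1: can move to 7, which is L ⇒ W
6: can move to 9, which is L ⇒ W
3: can move to 9, which is L ⇒ W
8: can move to 9, which is L ⇒ W
2: can move to 9, which is L ⇒ W
Reading off the rows marked L gives the requested list; there are 2 such vertices.

7, 9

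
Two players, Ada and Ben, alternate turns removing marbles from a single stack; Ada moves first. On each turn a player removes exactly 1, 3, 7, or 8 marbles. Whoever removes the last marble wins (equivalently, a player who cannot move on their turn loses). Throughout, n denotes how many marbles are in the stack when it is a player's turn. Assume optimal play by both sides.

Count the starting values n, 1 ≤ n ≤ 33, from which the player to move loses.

Use the standard recursion: the mover loses at a terminal position; elsewhere, the mover wins exactly when some move hands the opponent an L position.
n=0: no move → L
n=1: →0(L), so W
n=2: →1(W) only, which is W, so L
n=3: →2(L), so W
n=4: →3(W), 1(W) — all W, so L
n=5: →4(L), so W
n=6: →5(W), 3(W) — all W, so L
n=7: →6(L), so W
n=8: →0(L), so W
n=9: →6(L), so W
n=10: →2(L), so W
n=11: →4(L), so W
n=12: →4(L), so W
n=13: →6(L), so W
n=14: →6(L), so W
n=15: →14(W), 12(W), 8(W), 7(W) — all W, so L
n=16: →15(L), so W
n=17: →16(W), 14(W), 10(W), 9(W) — all W, so L
n=18: →17(L), so W
n=19: →18(W), 16(W), 12(W), 11(W) — all W, so L
n=20: →19(L), so W
n=21: →20(W), 18(W), 14(W), 13(W) — all W, so L
n=22: →21(L), so W
n=23: →15(L), so W
n=24: →21(L), so W
n=25: →17(L), so W
n=26: →19(L), so W
n=27: →19(L), so W
n=28: →21(L), so W
n=29: →21(L), so W
n=30: →29(W), 27(W), 23(W), 22(W) — all W, so L
n=31: →30(L), so W
n=32: →31(W), 29(W), 25(W), 24(W) — all W, so L
n=33: →32(L), so W
L entries with 1 ≤ n ≤ 33 (n=0 is outside the asked range and is not counted): n = 2, 4, 6, 15, 17, 19, 21, 30, 32; that makes 9.

9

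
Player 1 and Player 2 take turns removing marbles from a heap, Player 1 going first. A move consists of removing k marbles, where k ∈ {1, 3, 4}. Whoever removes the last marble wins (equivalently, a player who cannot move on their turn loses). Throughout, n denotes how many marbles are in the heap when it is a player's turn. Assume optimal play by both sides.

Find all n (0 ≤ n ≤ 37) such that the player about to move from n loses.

Build the W/L table. Terminal = L. A non-terminal position is W if it has a move to some L; otherwise it is L.
n=0: no move → L
n=1: can move to 0, which is L ⇒ W
n=2: the only move is to 1(W), a W ⇒ L
n=3: can move to 2, which is L ⇒ W
n=4: can move to 0, which is L ⇒ W
n=5: can move to 2, which is L ⇒ W
n=6: can move to 2, which is L ⇒ W
n=7: moves to 6(W), 4(W), 3(W); every one is W ⇒ L
n=8: can move to 7, which is L ⇒ W
n=9: moves to 8(W), 6(W), 5(W); every one is W ⇒ L
n=10: can move to 9, which is L ⇒ W
n=11: can move to 7, which is L ⇒ W
n=12: can move to 9, which is L ⇒ W
n=13: can move to 9, which is L ⇒ W
n=14: moves to 13(W), 11(W), 10(W); every one is W ⇒ L
n=15: can move to 14, which is L ⇒ W
n=16: moves to 15(W), 13(W), 12(W); every one is W ⇒ L
n=17: can move to 16, which is L ⇒ W
n=18: can move to 14, which is L ⇒ W
n=19: can move to 16, which is L ⇒ W
n=20: can move to 16, which is L ⇒ W
n=21: moves to 20(W), 18(W), 17(W); every one is W ⇒ L
n=22: can move to 21, which is L ⇒ W
n=23: moves to 22(W), 20(W), 19(W); every one is W ⇒ L
n=24: can move to 23, which is L ⇒ W
n=25: can move to 21, which is L ⇒ W
n=26: can move to 23, which is L ⇒ W
n=27: can move to 23, which is L ⇒ W
n=28: moves to 27(W), 25(W), 24(W); every one is W ⇒ L
n=29: can move to 28, which is L ⇒ W
n=30: moves to 29(W), 27(W), 26(W); every one is W ⇒ L
n=31: can move to 30, which is L ⇒ W
n=32: can move to 28, which is L ⇒ W
n=33: can move to 30, which is L ⇒ W
n=34: can move to 30, which is L ⇒ W
n=35: moves to 34(W), 32(W), 31(W); every one is W ⇒ L
n=36: can move to 35, which is L ⇒ W
n=37: moves to 36(W), 34(W), 33(W); every one is W ⇒ L
The losing starting values of n are exactly the entries labelled L in this table (12 of them).

0, 2, 7, 9, 14, 16, 21, 23, 28, 30, 35, 37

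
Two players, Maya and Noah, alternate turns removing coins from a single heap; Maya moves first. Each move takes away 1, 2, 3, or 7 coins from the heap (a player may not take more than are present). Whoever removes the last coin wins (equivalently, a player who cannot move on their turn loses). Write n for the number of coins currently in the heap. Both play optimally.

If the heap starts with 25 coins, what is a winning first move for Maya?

Remove 1, leaving 24.

Classify positions by backward induction: terminal positions (no move available) are L. From any other position, the mover wins iff some move reaches an L.
n=0: no move → L
n=1: reaches L-position 0 → W
n=2: reaches L-position 0 → W
n=3: reaches L-position 0 → W
n=4: only reaches 3(W), 2(W), 1(W), all W → L
n=5: reaches L-position 4 → W
n=6: reaches L-position 4 → W
n=7: reaches L-position 4 → W
n=8: only reaches 7(W), 6(W), 5(W), 1(W), all W → L
n=9: reaches L-position 8 → W
n=10: reaches L-position 8 → W
n=11: reaches L-position 8 → W
n=12: only reaches 11(W), 10(W), 9(W), 5(W), all W → L
n=13: reaches L-position 12 → W
n=14: reaches L-position 12 → W
n=15: reaches L-position 12 → W
n=16: only reaches 15(W), 14(W), 13(W), 9(W), all W → L
n=17: reaches L-position 16 → W
n=18: reaches L-position 16 → W
n=19: reaches L-position 16 → W
n=20: only reaches 19(W), 18(W), 17(W), 13(W), all W → L
n=21: reaches L-position 20 → W
n=22: reaches L-position 20 → W
n=23: reaches L-position 20 → W
n=24: only reaches 23(W), 22(W), 21(W), 17(W), all W → L
n=25: reaches L-position 24 → W
From 25, the L positions reachable in one move are: 24.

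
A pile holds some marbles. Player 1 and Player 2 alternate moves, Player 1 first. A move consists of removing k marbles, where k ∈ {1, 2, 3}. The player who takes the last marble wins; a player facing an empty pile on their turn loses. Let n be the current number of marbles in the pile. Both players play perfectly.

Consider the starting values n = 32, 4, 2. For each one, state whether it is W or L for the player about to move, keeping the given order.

Compute win/loss labels from the base case upward. A position with no move is L. Any other position is W if it can reach an L in one move, else L.
n=0: no move → L
n=1: W (go to 0, an L position)
n=2: W (go to 0, an L position)
n=3: W (go to 0, an L position)
n=4: L (options 3(W), 2(W), 1(W) are all W)
n=5: W (go to 4, an L position)
n=6: W (go to 4, an L position)
n=7: W (go to 4, an L position)
n=8: L (options 7(W), 6(W), 5(W) are all W)
n=9: W (go to 8, an L position)
n=10: W (go to 8, an L position)
n=11: W (go to 8, an L position)
n=12: L (options 11(W), 10(W), 9(W) are all W)
n=13: W (go to 12, an L position)
n=14: W (go to 12, an L position)
n=15: W (go to 12, an L position)
n=16: L (options 15(W), 14(W), 13(W) are all W)
n=17: W (go to 16, an L position)
n=18: W (go to 16, an L position)
n=19: W (go to 16, an L position)
n=20: L (options 19(W), 18(W), 17(W) are all W)
n=21: W (go to 20, an L position)
n=22: W (go to 20, an L position)
n=23: W (go to 20, an L position)
n=24: L (options 23(W), 22(W), 21(W) are all W)
n=25: W (go to 24, an L position)
n=26: W (go to 24, an L position)
n=27: W (go to 24, an L position)
n=28: L (options 27(W), 26(W), 25(W) are all W)
n=29: W (go to 28, an L position)
n=30: W (go to 28, an L position)
n=31: W (go to 28, an L position)
n=32: L (options 31(W), 30(W), 29(W) are all W)

32: L, 4: L, 2: W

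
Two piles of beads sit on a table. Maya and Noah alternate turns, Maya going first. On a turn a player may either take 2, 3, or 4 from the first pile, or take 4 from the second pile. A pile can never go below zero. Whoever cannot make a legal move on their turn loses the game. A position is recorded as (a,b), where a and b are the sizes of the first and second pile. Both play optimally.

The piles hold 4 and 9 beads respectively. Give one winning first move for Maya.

Use the standard recursion: the mover loses at a terminal position; elsewhere, the mover wins exactly when some move hands the opponent an L position.
No move ever increases a pile, so every position that can arise here has a ≤ 4 and b ≤ 9; it is enough to label the cells with 0 ≤ a ≤ 4 and 0 ≤ b ≤ 9.
Every move lowers a or b (never raises either), so fill the grid row by row in increasing a, and left to right within a row: each cell's successors are then already labelled.
      b=0  b=1  b=2  b=3  b=4  b=5  b=6  b=7  b=8  b=9
a=0:    L    L    L    L    W    W    W    W    L    L
a=1:    L    L    L    L    W    W    W    W    L    L
a=2:    W    W    W    W    L    L    L    L    W    W
a=3:    W    W    W    W    L    L    L    L    W    W
a=4:    W    W    W    W    W    W    W    W    W    W
Cells with no legal move (terminal, hence L): (0,0), (0,1), (0,2), (0,3), (1,0), (1,1), (1,2), (1,3).
The remaining L cells, each justified by listing all of its moves:
(0,8): →(0,4)(W) only, which is W, so L
(0,9): →(0,5)(W) only, which is W, so L
(1,8): →(1,4)(W) only, which is W, so L
(1,9): →(1,5)(W) only, which is W, so L
(2,4): →(0,4)(W), (2,0)(W) — all W, so L
(2,5): →(0,5)(W), (2,1)(W) — all W, so L
(2,6): →(0,6)(W), (2,2)(W) — all W, so L
(2,7): →(0,7)(W), (2,3)(W) — all W, so L
(3,4): →(1,4)(W), (0,4)(W), (3,0)(W) — all W, so L
(3,5): →(1,5)(W), (0,5)(W), (3,1)(W) — all W, so L
(3,6): →(1,6)(W), (0,6)(W), (3,2)(W) — all W, so L
(3,7): →(1,7)(W), (0,7)(W), (3,3)(W) — all W, so L
Every other cell has at least one move into one of the L cells above, so it is W.
From (4,9), the L positions reachable in one move are: (1,9), (0,9). Any move reaching one of these is winning.

Move to (1,9).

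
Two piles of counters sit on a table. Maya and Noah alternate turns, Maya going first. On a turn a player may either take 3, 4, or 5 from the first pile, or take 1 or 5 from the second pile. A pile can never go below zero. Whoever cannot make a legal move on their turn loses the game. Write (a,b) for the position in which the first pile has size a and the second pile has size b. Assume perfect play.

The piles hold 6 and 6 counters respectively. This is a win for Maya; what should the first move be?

Move to (2,6).

Work bottom-up. With no move the player to move loses. Otherwise the position is W if at least one move leads to an L position for the opponent, and L if every move leads to a W.
No move ever increases a pile, so every position that can arise here has a ≤ 6 and b ≤ 6; it is enough to label the cells with 0 ≤ a ≤ 6 and 0 ≤ b ≤ 6.
Every move lowers a or b (never raises either), so fill the grid row by row in increasing a, and left to right within a row: each cell's successors are then already labelled.
      b=0  b=1  b=2  b=3  b=4  b=5  b=6
a=0:    L    W    L    W    L    W    L
a=1:    L    W    L    W    L    W    L
a=2:    L    W    L    W    L    W    L
a=3:    W    L    W    L    W    L    W
a=4:    W    L    W    L    W    L    W
a=5:    W    L    W    L    W    L    W
a=6:    W    W    W    W    W    W    W
Cells with no legal move (terminal, hence L): (0,0), (1,0), (2,0).
The remaining L cells, each justified by listing all of its moves:
(0,2): L (sole option (0,1)(W) is W)
(0,4): L (sole option (0,3)(W) is W)
(0,6): L (options (0,5)(W), (0,1)(W) are all W)
(1,2): L (sole option (1,1)(W) is W)
(1,4): L (sole option (1,3)(W) is W)
(1,6): L (options (1,5)(W), (1,1)(W) are all W)
(2,2): L (sole option (2,1)(W) is W)
(2,4): L (sole option (2,3)(W) is W)
(2,6): L (options (2,5)(W), (2,1)(W) are all W)
(3,1): L (options (0,1)(W), (3,0)(W) are all W)
(3,3): L (options (0,3)(W), (3,2)(W) are all W)
(3,5): L (options (0,5)(W), (3,4)(W), (3,0)(W) are all W)
(4,1): L (options (1,1)(W), (0,1)(W), (4,0)(W) are all W)
(4,3): L (options (1,3)(W), (0,3)(W), (4,2)(W) are all W)
(4,5): L (options (1,5)(W), (0,5)(W), (4,4)(W), (4,0)(W) are all W)
(5,1): L (options (2,1)(W), (1,1)(W), (0,1)(W), (5,0)(W) are all W)
(5,3): L (options (2,3)(W), (1,3)(W), (0,3)(W), (5,2)(W) are all W)
(5,5): L (options (2,5)(W), (1,5)(W), (0,5)(W), (5,4)(W), (5,0)(W) are all W)
Every other cell has at least one move into one of the L cells above, so it is W.
From (6,6), the L positions reachable in one move are: (2,6), (1,6). Any move reaching one of these is winning.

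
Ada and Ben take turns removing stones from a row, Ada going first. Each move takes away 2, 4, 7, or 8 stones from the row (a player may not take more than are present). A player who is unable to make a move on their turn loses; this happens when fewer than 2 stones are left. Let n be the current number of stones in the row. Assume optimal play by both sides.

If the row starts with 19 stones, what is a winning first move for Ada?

Classify positions by backward induction: terminal positions (no move available) are L. From any other position, the mover wins iff some move reaches an L.
n=0: no move → L
n=1: no move → L
n=2: →0(L), so W
n=3: →1(L), so W
n=4: →0(L), so W
n=5: →1(L), so W
n=6: →4(W), 2(W) — all W, so L
n=7: →0(L), so W
n=8: →6(L), so W
n=9: →1(L), so W
n=10: →6(L), so W
n=11: →9(W), 7(W), 4(W), 3(W) — all W, so L
n=12: →10(W), 8(W), 5(W), 4(W) — all W, so L
n=13: →11(L), so W
n=14: →12(L), so W
n=15: →11(L), so W
n=16: →12(L), so W
n=17: →15(W), 13(W), 10(W), 9(W) — all W, so L
n=18: →11(L), so W
n=19: →17(L), so W
From 19, the L positions reachable in one move are: 17, 12, 11. Any move reaching one of these is winning.

Remove 2, leaving 17.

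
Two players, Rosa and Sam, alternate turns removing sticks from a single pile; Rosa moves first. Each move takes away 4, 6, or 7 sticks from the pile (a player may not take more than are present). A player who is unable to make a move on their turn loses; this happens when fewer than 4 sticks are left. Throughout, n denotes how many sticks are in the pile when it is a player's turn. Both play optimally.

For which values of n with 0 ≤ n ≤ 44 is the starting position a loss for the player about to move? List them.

Label each position W (a win for the player to move) or L (a loss). A position with no legal move is L; any other position is W exactly when some move reaches an L, and L when every move reaches a W.
n=0: no move → L
n=1: no move → L
n=2: no move → L
n=3: no move → L
n=4: →0(L), so W
n=5: →1(L), so W
n=6: →2(L), so W
n=7: →3(L), so W
n=8: →2(L), so W
n=9: →3(L), so W
n=10: →3(L), so W
n=11: →7(W), 5(W), 4(W) — all W, so L
n=12: →8(W), 6(W), 5(W) — all W, so L
n=13: →9(W), 7(W), 6(W) — all W, so L
n=14: →10(W), 8(W), 7(W) — all W, so L
n=15: →11(L), so W
n=16: →12(L), so W
n=17: →13(L), so W
n=18: →14(L), so W
n=19: →13(L), so W
n=20: →14(L), so W
n=21: →14(L), so W
n=22: →18(W), 16(W), 15(W) — all W, so L
n=23: →19(W), 17(W), 16(W) — all W, so L
n=24: →20(W), 18(W), 17(W) — all W, so L
n=25: →21(W), 19(W), 18(W) — all W, so L
n=26: →22(L), so W
n=27: →23(L), so W
n=28: →24(L), so W
n=29: →25(L), so W
n=30: →24(L), so W
n=31: →25(L), so W
n=32: →25(L), so W
n=33: →29(W), 27(W), 26(W) — all W, so L
n=34: →30(W), 28(W), 27(W) — all W, so L
n=35: →31(W), 29(W), 28(W) — all W, so L
n=36: →32(W), 30(W), 29(W) — all W, so L
n=37: →33(L), so W
n=38: →34(L), so W
n=39: →35(L), so W
n=40: →36(L), so W
n=41: →35(L), so W
n=42: →36(L), so W
n=43: →36(L), so W
n=44: →40(W), 38(W), 37(W) — all W, so L
The losing starting values of n are exactly the entries labelled L in this table (17 of them).

0, 1, 2, 3, 11, 12, 13, 14, 22, 23, 24, 25, 33, 34, 35, 36, 44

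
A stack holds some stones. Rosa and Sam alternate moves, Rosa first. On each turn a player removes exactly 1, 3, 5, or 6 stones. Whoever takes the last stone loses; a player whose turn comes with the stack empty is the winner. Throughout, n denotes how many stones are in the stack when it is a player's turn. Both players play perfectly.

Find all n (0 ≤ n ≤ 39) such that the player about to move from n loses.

1, 3, 5, 12, 14, 16, 23, 25, 27, 34, 36, 38

Use the standard recursion: the mover wins at a terminal position; elsewhere, the mover wins exactly when some move hands the opponent an L position.
n=0: no move; the opponent has just taken the last stone and therefore loses → W
n=1: only reaches 0(W), which is W → L
n=2: reaches L-position 1 → W
n=3: only reaches 2(W), 0(W), all W → L
n=4: reaches L-position 3 → W
n=5: only reaches 4(W), 2(W), 0(W), all W → L
n=6: reaches L-position 5 → W
n=7: reaches L-position 1 → W
n=8: reaches L-position 5 → W
n=9: reaches L-position 3 → W
n=10: reaches L-position 5 → W
n=11: reaches L-position 5 → W
n=12: only reaches 11(W), 9(W), 7(W), 6(W), all W → L
n=13: reaches L-position 12 → W
n=14: only reaches 13(W), 11(W), 9(W), 8(W), all W → L
n=15: reaches L-position 14 → W
n=16: only reaches 15(W), 13(W), 11(W), 10(W), all W → L
n=17: reaches L-position 16 → W
n=18: reaches L-position 12 → W
n=19: reaches L-position 16 → W
n=20: reaches L-position 14 → W
n=21: reaches L-position 16 → W
n=22: reaches L-position 16 → W
n=23: only reaches 22(W), 20(W), 18(W), 17(W), all W → L
n=24: reaches L-position 23 → W
n=25: only reaches 24(W), 22(W), 20(W), 19(W), all W → L
n=26: reaches L-position 25 → W
n=27: only reaches 26(W), 24(W), 22(W), 21(W), all W → L
n=28: reaches L-position 27 → W
n=29: reaches L-position 23 → W
n=30: reaches L-position 27 → W
n=31: reaches L-position 25 → W
n=32: reaches L-position 27 → W
n=33: reaches L-position 27 → W
n=34: only reaches 33(W), 31(W), 29(W), 28(W), all W → L
n=35: reaches L-position 34 → W
n=36: only reaches 35(W), 33(W), 31(W), 30(W), all W → L
n=37: reaches L-position 36 → W
n=38: only reaches 37(W), 35(W), 33(W), 32(W), all W → L
n=39: reaches L-position 38 → W
The losing starting values of n are exactly the entries labelled L in this table (12 of them).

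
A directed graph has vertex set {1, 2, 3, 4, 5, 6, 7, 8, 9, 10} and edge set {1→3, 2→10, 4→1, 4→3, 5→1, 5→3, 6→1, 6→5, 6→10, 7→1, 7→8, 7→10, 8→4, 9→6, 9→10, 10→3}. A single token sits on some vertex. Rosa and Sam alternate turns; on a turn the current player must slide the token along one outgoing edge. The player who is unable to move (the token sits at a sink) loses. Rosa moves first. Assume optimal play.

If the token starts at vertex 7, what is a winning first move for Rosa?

Use the standard recursion: the mover loses at a terminal position; elsewhere, the mover wins exactly when some move hands the opponent an L position.
Every edge goes from a vertex to one that appears earlier in the order 3, 10, 1, 5, 4, 2, 8, 6, 7, 9, so processing vertices in that order labels each vertex after all of its successors.
3: no outgoing edge → L
10: can move to 3, which is L ⇒ W
1: can move to 3, which is L ⇒ W
5: can move to 3, which is L ⇒ W
4: can move to 3, which is L ⇒ W
2: the only move is to 10(W), a W ⇒ L
8: the only move is to 4(W), a W ⇒ L
6: moves to 5(W), 1(W), 10(W); every one is W ⇒ L
7: can move to 8, which is L ⇒ W
9: can move to 6, which is L ⇒ W
From 7, the L positions reachable in one move are: 8.

Move to 8.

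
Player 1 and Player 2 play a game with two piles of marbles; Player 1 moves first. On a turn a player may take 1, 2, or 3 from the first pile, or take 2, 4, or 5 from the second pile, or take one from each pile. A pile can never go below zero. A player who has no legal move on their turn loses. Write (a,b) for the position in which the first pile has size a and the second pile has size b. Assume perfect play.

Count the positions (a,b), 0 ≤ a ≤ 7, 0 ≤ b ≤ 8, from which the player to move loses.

Positions with no move are L. A position that does have a move is losing for the player to move precisely when every available move leads to a winning position for the opponent. Fill in the labels:
Every move lowers a or b (never raises either), so fill the grid row by row in increasing a, and left to right within a row: each cell's successors are then already labelled.
      b=0  b=1  b=2  b=3  b=4  b=5  b=6  b=7  b=8
a=0:    L    L    W    W    W    W    W    L    L
a=1:    W    W    W    L    L    W    W    W    W
a=2:    W    W    L    W    W    W    W    W    W
a=3:    W    W    W    W    W    L    L    W    W
a=4:    L    L    W    W    W    W    W    W    L
a=5:    W    W    W    L    L    W    W    W    W
a=6:    W    W    L    W    W    W    W    W    W
a=7:    W    W    W    W    W    L    L    W    W
Cells with no legal move (terminal, hence L): (0,0), (0,1).
The remaining L cells, each justified by listing all of its moves:
(0,7): →(0,5)(W), (0,3)(W), (0,2)(W) — all W, so L
(0,8): →(0,6)(W), (0,4)(W), (0,3)(W) — all W, so L
(1,3): →(0,3)(W), (1,1)(W), (0,2)(W) — all W, so L
(1,4): →(0,4)(W), (1,2)(W), (1,0)(W), (0,3)(W) — all W, so L
(2,2): →(1,2)(W), (0,2)(W), (2,0)(W), (1,1)(W) — all W, so L
(3,5): →(2,5)(W), (1,5)(W), (0,5)(W), (3,3)(W), (3,1)(W), (3,0)(W), (2,4)(W) — all W, so L
(3,6): →(2,6)(W), (1,6)(W), (0,6)(W), (3,4)(W), (3,2)(W), (3,1)(W), (2,5)(W) — all W, so L
(4,0): →(3,0)(W), (2,0)(W), (1,0)(W) — all W, so L
(4,1): →(3,1)(W), (2,1)(W), (1,1)(W), (3,0)(W) — all W, so L
(4,8): →(3,8)(W), (2,8)(W), (1,8)(W), (4,6)(W), (4,4)(W), (4,3)(W), (3,7)(W) — all W, so L
(5,3): →(4,3)(W), (3,3)(W), (2,3)(W), (5,1)(W), (4,2)(W) — all W, so L
(5,4): →(4,4)(W), (3,4)(W), (2,4)(W), (5,2)(W), (5,0)(W), (4,3)(W) — all W, so L
(6,2): →(5,2)(W), (4,2)(W), (3,2)(W), (6,0)(W), (5,1)(W) — all W, so L
(7,5): →(6,5)(W), (5,5)(W), (4,5)(W), (7,3)(W), (7,1)(W), (7,0)(W), (6,4)(W) — all W, so L
(7,6): →(6,6)(W), (5,6)(W), (4,6)(W), (7,4)(W), (7,2)(W), (7,1)(W), (6,5)(W) — all W, so L
Every other cell has at least one move into one of the L cells above, so it is W.
L cells per row: a=0: 4, a=1: 2, a=2: 1, a=3: 2, a=4: 3, a=5: 2, a=6: 1, a=7: 2; total 17.

17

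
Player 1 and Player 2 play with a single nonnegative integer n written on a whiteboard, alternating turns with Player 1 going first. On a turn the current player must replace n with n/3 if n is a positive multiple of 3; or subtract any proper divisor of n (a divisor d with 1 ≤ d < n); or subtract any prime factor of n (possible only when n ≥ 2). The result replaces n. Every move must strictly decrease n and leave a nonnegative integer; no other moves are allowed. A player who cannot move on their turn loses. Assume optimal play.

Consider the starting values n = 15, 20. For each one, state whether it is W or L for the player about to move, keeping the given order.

15: W, 20: L

Build the W/L table. Terminal = L. A non-terminal position is W if it has a move to some L; otherwise it is L.
n=0: no move → L
n=1: no move → L
n=2: reaches L-position 0 → W
n=3: reaches L-position 0 → W
n=4: only reaches 2(W), 3(W), all W → L
n=5: reaches L-position 0 → W
n=6: reaches L-position 4 → W
n=7: reaches L-position 0 → W
n=8: reaches L-position 4 → W
n=9: only reaches 3(W), 6(W), 8(W), all W → L
n=10: reaches L-position 9 → W
n=11: reaches L-position 0 → W
n=12: reaches L-position 4 → W
n=13: reaches L-position 0 → W
n=14: only reaches 7(W), 12(W), 13(W), all W → L
n=15: reaches L-position 14 → W
n=16: reaches L-position 14 → W
n=17: reaches L-position 0 → W
n=18: reaches L-position 9 → W
n=19: reaches L-position 0 → W
n=20: only reaches 10(W), 15(W), 16(W), 18(W), 19(W), all W → L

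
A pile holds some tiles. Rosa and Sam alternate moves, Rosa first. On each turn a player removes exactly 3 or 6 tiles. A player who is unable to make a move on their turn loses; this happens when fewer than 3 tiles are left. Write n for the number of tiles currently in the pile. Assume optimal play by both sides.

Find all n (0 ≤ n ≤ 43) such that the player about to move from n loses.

0, 1, 2, 9, 10, 11, 18, 19, 20, 27, 28, 29, 36, 37, 38

Compute win/loss labels from the base case upward. A position with no move is L. Any other position is W if it can reach an L in one move, else L.
n=0: no move → L
n=1: no move → L
n=2: no move → L
n=3: →0(L), so W
n=4: →1(L), so W
n=5: →2(L), so W
n=6: →0(L), so W
n=7: →1(L), so W
n=8: →2(L), so W
n=9: →6(W), 3(W) — all W, so L
n=10: →7(W), 4(W) — all W, so L
n=11: →8(W), 5(W) — all W, so L
n=12: →9(L), so W
n=13: →10(L), so W
n=14: →11(L), so W
n=15: →9(L), so W
n=16: →10(L), so W
n=17: →11(L), so W
n=18: →15(W), 12(W) — all W, so L
n=19: →16(W), 13(W) — all W, so L
n=20: →17(W), 14(W) — all W, so L
n=21: →18(L), so W
n=22: →19(L), so W
n=23: →20(L), so W
n=24: →18(L), so W
n=25: →19(L), so W
n=26: →20(L), so W
n=27: →24(W), 21(W) — all W, so L
n=28: →25(W), 22(W) — all W, so L
n=29: →26(W), 23(W) — all W, so L
n=30: →27(L), so W
n=31: →28(L), so W
n=32: →29(L), so W
n=33: →27(L), so W
n=34: →28(L), so W
n=35: →29(L), so W
n=36: →33(W), 30(W) — all W, so L
n=37: →34(W), 31(W) — all W, so L
n=38: →35(W), 32(W) — all W, so L
n=39: →36(L), so W
n=40: →37(L), so W
n=41: →38(L), so W
n=42: →36(L), so W
n=43: →37(L), so W
The losing starting values of n are exactly the entries labelled L in this table (15 of them).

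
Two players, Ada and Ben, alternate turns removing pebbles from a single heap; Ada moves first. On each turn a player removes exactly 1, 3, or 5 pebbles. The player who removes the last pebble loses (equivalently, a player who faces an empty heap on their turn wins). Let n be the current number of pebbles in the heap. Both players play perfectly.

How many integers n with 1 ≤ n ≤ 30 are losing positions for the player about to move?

Label each position W (a win for the player to move) or L (a loss). A position with no legal move is W; any other position is W exactly when some move reaches an L, and L when every move reaches a W.
n=0: no move; the opponent has just taken the last pebble and therefore loses → W
n=1: →0(W) only, which is W, so L
n=2: →1(L), so W
n=3: →2(W), 0(W) — all W, so L
n=4: →3(L), so W
n=5: →4(W), 2(W), 0(W) — all W, so L
n=6: →5(L), so W
n=7: →6(W), 4(W), 2(W) — all W, so L
n=8: →7(L), so W
n=9: →8(W), 6(W), 4(W) — all W, so L
n=10: →9(L), so W
n=11: →10(W), 8(W), 6(W) — all W, so L
n=12: →11(L), so W
n=13: →12(W), 10(W), 8(W) — all W, so L
n=14: →13(L), so W
n=15: →14(W), 12(W), 10(W) — all W, so L
n=16: →15(L), so W
n=17: →16(W), 14(W), 12(W) — all W, so L
n=18: →17(L), so W
n=19: →18(W), 16(W), 14(W) — all W, so L
n=20: →19(L), so W
n=21: →20(W), 18(W), 16(W) — all W, so L
n=22: →21(L), so W
n=23: →22(W), 20(W), 18(W) — all W, so L
n=24: →23(L), so W
n=25: →24(W), 22(W), 20(W) — all W, so L
n=26: →25(L), so W
n=27: →26(W), 24(W), 22(W) — all W, so L
n=28: →27(L), so W
n=29: →28(W), 26(W), 24(W) — all W, so L
n=30: →29(L), so W
L entries with 1 ≤ n ≤ 30 (the range starts at n=1): n = 1, 3, 5, 7, 9, 11, 13, 15, 17, 19, 21, 23, 25, 27, 29; that makes 15.

15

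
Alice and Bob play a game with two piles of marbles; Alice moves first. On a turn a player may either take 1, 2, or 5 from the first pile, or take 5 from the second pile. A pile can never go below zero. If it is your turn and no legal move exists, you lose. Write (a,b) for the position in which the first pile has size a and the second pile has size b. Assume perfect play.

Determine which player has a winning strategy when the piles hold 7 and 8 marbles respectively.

Compute win/loss labels from the base case upward. A position with no move is L. Any other position is W if it can reach an L in one move, else L.
No move ever increases a pile, so every position that can arise here has a ≤ 7 and b ≤ 8; it is enough to label the cells with 0 ≤ a ≤ 7 and 0 ≤ b ≤ 8.
Every move lowers a or b (never raises either), so fill the grid row by row in increasing a, and left to right within a row: each cell's successors are then already labelled.
      b=0  b=1  b=2  b=3  b=4  b=5  b=6  b=7  b=8
a=0:    L    L    L    L    L    W    W    W    W
a=1:    W    W    W    W    W    L    L    L    L
a=2:    W    W    W    W    W    W    W    W    W
a=3:    L    L    L    L    L    W    W    W    W
a=4:    W    W    W    W    W    L    L    L    L
a=5:    W    W    W    W    W    W    W    W    W
a=6:    L    L    L    L    L    W    W    W    W
a=7:    W    W    W    W    W    L    L    L    L
Cells with no legal move (terminal, hence L): (0,0), (0,1), (0,2), (0,3), (0,4).
The remaining L cells, each justified by listing all of its moves:
(1,5): →(0,5)(W), (1,0)(W) — all W, so L
(1,6): →(0,6)(W), (1,1)(W) — all W, so L
(1,7): →(0,7)(W), (1,2)(W) — all W, so L
(1,8): →(0,8)(W), (1,3)(W) — all W, so L
(3,0): →(2,0)(W), (1,0)(W) — all W, so L
(3,1): →(2,1)(W), (1,1)(W) — all W, so L
(3,2): →(2,2)(W), (1,2)(W) — all W, so L
(3,3): →(2,3)(W), (1,3)(W) — all W, so L
(3,4): →(2,4)(W), (1,4)(W) — all W, so L
(4,5): →(3,5)(W), (2,5)(W), (4,0)(W) — all W, so L
(4,6): →(3,6)(W), (2,6)(W), (4,1)(W) — all W, so L
(4,7): →(3,7)(W), (2,7)(W), (4,2)(W) — all W, so L
(4,8): →(3,8)(W), (2,8)(W), (4,3)(W) — all W, so L
(6,0): →(5,0)(W), (4,0)(W), (1,0)(W) — all W, so L
(6,1): →(5,1)(W), (4,1)(W), (1,1)(W) — all W, so L
(6,2): →(5,2)(W), (4,2)(W), (1,2)(W) — all W, so L
(6,3): →(5,3)(W), (4,3)(W), (1,3)(W) — all W, so L
(6,4): →(5,4)(W), (4,4)(W), (1,4)(W) — all W, so L
(7,5): →(6,5)(W), (5,5)(W), (2,5)(W), (7,0)(W) — all W, so L
(7,6): →(6,6)(W), (5,6)(W), (2,6)(W), (7,1)(W) — all W, so L
(7,7): →(6,7)(W), (5,7)(W), (2,7)(W), (7,2)(W) — all W, so L
(7,8): →(6,8)(W), (5,8)(W), (2,8)(W), (7,3)(W) — all W, so L
Every other cell has at least one move into one of the L cells above, so it is W.
Every move from (7,8) reaches a W position, so the mover loses.

Bob wins.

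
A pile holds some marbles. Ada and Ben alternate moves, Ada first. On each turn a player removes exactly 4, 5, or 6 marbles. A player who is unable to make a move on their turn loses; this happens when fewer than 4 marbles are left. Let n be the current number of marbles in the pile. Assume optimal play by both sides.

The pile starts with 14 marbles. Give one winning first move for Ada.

Use the standard recursion: the mover loses at a terminal position; elsewhere, the mover wins exactly when some move hands the opponent an L position.
n=0: no move → L
n=1: no move → L
n=2: no move → L
n=3: no move → L
n=4: →0(L), so W
n=5: →1(L), so W
n=6: →2(L), so W
n=7: →3(L), so W
n=8: →3(L), so W
n=9: →3(L), so W
n=10: →6(W), 5(W), 4(W) — all W, so L
n=11: →7(W), 6(W), 5(W) — all W, so L
n=12: →8(W), 7(W), 6(W) — all W, so L
n=13: →9(W), 8(W), 7(W) — all W, so L
n=14: →10(L), so W
From 14, the L positions reachable in one move are: 10.

Remove 4, leaving 10.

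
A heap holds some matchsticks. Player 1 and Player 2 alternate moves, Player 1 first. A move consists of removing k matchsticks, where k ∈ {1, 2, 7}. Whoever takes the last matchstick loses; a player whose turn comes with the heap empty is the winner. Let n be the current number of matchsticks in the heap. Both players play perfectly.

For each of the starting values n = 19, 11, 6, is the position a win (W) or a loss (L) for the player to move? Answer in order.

19: L, 11: W, 6: W

Compute win/loss labels from the base case upward. A position with no move is W. Any other position is W if it can reach an L in one move, else L.
n=0: no move; the opponent has just taken the last matchstick and therefore loses → W
n=1: L (sole option 0(W) is W)
n=2: W (go to 1, an L position)
n=3: W (go to 1, an L position)
n=4: L (options 3(W), 2(W) are all W)
n=5: W (go to 4, an L position)
n=6: W (go to 4, an L position)
n=7: L (options 6(W), 5(W), 0(W) are all W)
n=8: W (go to 7, an L position)
n=9: W (go to 7, an L position)
n=10: L (options 9(W), 8(W), 3(W) are all W)
n=11: W (go to 10, an L position)
n=12: W (go to 10, an L position)
n=13: L (options 12(W), 11(W), 6(W) are all W)
n=14: W (go to 13, an L position)
n=15: W (go to 13, an L position)
n=16: L (options 15(W), 14(W), 9(W) are all W)
n=17: W (go to 16, an L position)
n=18: W (go to 16, an L position)
n=19: L (options 18(W), 17(W), 12(W) are all W)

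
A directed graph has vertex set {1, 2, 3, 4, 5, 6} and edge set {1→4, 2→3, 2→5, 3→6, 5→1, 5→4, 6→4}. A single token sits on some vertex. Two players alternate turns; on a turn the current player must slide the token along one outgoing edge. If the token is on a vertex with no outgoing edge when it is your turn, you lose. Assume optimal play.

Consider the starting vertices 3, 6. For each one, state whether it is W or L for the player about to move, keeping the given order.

3: L, 6: W

Label each position W (a win for the player to move) or L (a loss). A position with no legal move is L; any other position is W exactly when some move reaches an L, and L when every move reaches a W.
Every edge goes from a vertex to one that appears earlier in the order 4, 1, 6, 5, 3, 2, so processing vertices in that order labels each vertex after all of its successors.
4: no outgoing edge → L
1: reaches L-position 4 → W
6: reaches L-position 4 → W
5: reaches L-position 4 → W
3: only reaches 6(W), which is W → L
2: reaches L-position 3 → W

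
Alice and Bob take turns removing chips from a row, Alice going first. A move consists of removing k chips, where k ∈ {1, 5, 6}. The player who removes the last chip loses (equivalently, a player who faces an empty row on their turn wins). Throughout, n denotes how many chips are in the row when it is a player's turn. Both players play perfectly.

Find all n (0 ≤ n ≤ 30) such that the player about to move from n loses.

Classify positions by backward induction: terminal positions (no move available) are W. From any other position, the mover wins iff some move reaches an L.
n=0: no move; the opponent has just taken the last chip and therefore loses → W
n=1: →0(W) only, which is W, so L
n=2: →1(L), so W
n=3: →2(W) only, which is W, so L
n=4: →3(L), so W
n=5: →4(W), 0(W) — all W, so L
n=6: →5(L), so W
n=7: →1(L), so W
n=8: →3(L), so W
n=9: →3(L), so W
n=10: →5(L), so W
n=11: →5(L), so W
n=12: →11(W), 7(W), 6(W) — all W, so L
n=13: →12(L), so W
n=14: →13(W), 9(W), 8(W) — all W, so L
n=15: →14(L), so W
n=16: →15(W), 11(W), 10(W) — all W, so L
n=17: →16(L), so W
n=18: →12(L), so W
n=19: →14(L), so W
n=20: →14(L), so W
n=21: →16(L), so W
n=22: →16(L), so W
n=23: →22(W), 18(W), 17(W) — all W, so L
n=24: →23(L), so W
n=25: →24(W), 20(W), 19(W) — all W, so L
n=26: →25(L), so W
n=27: →26(W), 22(W), 21(W) — all W, so L
n=28: →27(L), so W
n=29: →23(L), so W
n=30: →25(L), so W
The losing starting values of n are exactly the entries labelled L in this table (9 of them).

1, 3, 5, 12, 14, 16, 23, 25, 27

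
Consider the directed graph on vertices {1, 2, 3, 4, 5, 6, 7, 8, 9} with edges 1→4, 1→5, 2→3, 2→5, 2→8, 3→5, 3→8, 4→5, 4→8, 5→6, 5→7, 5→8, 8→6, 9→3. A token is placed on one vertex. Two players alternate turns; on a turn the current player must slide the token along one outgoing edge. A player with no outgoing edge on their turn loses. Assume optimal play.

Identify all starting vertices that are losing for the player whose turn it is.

3, 4, 6, 7

Positions with no move are L. A position that does have a move is losing for the player to move precisely when every available move leads to a winning position for the opponent. Fill in the labels:
Every edge goes from a vertex to one that appears earlier in the order 7, 6, 8, 5, 3, 4, 9, 2, 1, so processing vertices in that order labels each vertex after all of its successors.
7: no outgoing edge → L
6: no outgoing edge → L
8: →6(L), so W
5: →6(L), so W
3: →5(W), 8(W) — all W, so L
4: →5(W), 8(W) — all W, so L
9: →3(L), so W
2: →3(L), so W
1: →4(L), so W
Reading off the rows marked L gives the requested list; there are 4 such vertices.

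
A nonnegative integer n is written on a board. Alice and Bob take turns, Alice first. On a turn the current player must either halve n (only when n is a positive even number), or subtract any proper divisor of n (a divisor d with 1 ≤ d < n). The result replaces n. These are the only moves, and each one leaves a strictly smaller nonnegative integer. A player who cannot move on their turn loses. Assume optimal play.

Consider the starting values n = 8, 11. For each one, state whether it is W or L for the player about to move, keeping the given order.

Compute win/loss labels from the base case upward. A position with no move is L. Any other position is W if it can reach an L in one move, else L.
n=0: no move → L
n=1: no move → L
n=2: →1(L), so W
n=3: →2(W) only, which is W, so L
n=4: →3(L), so W
n=5: →4(W) only, which is W, so L
n=6: →3(L), so W
n=7: →6(W) only, which is W, so L
n=8: →7(L), so W
n=9: →6(W), 8(W) — all W, so L
n=10: →5(L), so W
n=11: →10(W) only, which is W, so L

8: W, 11: L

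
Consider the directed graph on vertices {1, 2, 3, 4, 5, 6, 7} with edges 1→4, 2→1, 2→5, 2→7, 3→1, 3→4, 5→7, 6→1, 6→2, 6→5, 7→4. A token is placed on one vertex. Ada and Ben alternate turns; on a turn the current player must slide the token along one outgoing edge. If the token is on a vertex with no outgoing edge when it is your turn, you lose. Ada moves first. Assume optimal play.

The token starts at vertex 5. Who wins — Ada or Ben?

Build the W/L table. Terminal = L. A non-terminal position is W if it has a move to some L; otherwise it is L.
Every edge goes from a vertex to one that appears earlier in the order 4, 1, 3, 7, 5, 2, 6, so processing vertices in that order labels each vertex after all of its successors.
4: no outgoing edge → L
1: W (go to 4, an L position)
3: W (go to 4, an L position)
7: W (go to 4, an L position)
5: L (sole option 7(W) is W)
2: W (go to 5, an L position)
6: W (go to 5, an L position)
Every move from 5 reaches a W position, so the mover loses.

Ben wins.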